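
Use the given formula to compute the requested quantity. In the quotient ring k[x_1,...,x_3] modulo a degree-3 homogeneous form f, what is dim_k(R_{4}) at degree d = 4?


For R = k[x_1,...,x_n]/(f) with f homogeneous of degree e:
The Hilbert series is (1 - t^e)/(1 - t)^n.
So h(d) = C(d+n-1, n-1) - C(d-e+n-1, n-1) for d >= e.
With n=3, e=3, d=4:
C(4+3-1, 3-1) = C(6, 2) = 15
C(4-3+3-1, 3-1) = C(3, 2) = 3
h(4) = 15 - 3 = 12

12


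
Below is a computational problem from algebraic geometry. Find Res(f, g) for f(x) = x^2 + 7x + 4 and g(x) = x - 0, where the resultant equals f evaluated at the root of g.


For Res(f, x - c), we evaluate f at x = c.
f(0) = 0^2 + 7*0 + 4
= 0 + 0 + 4
= 0 + 4 = 4
Res(f, g) = 4

4


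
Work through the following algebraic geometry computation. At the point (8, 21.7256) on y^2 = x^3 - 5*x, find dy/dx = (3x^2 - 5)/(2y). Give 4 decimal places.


Using implicit differentiation of y^2 = x^3 - 5*x:
2y * dy/dx = 3x^2 - 5
dy/dx = (3x^2 - 5)/(2y)
Numerator: 3*8^2 - 5 = 187
Denominator: 2*21.7256 = 43.4512
dy/dx = 187/43.4512 = 4.3037

4.3037


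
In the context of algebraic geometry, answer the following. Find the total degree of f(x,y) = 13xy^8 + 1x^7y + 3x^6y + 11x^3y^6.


Examine each term for its total degree (sum of exponents).
  Term '13xy^8' has total degree 1+8 = 9.
  Term '1x^7y' has total degree 7+1 = 8.
  Term '3x^6y' has total degree 6+1 = 7.
  Term '11x^3y^6' has total degree 3+6 = 9.
The maximum total degree among all terms is 9.

9


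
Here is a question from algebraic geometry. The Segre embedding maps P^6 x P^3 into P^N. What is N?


The Segre embedding maps P^m x P^n into P^N via
all products of coordinates from each factor.
N = (m+1)(n+1) - 1
N = (6+1)(3+1) - 1
N = 7*4 - 1
N = 28 - 1 = 27

27


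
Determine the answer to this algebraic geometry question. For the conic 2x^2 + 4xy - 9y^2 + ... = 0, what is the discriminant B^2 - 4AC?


The discriminant of a conic Ax^2 + Bxy + Cy^2 + ... = 0 is B^2 - 4AC.
B^2 = 4^2 = 16
4AC = 4*2*(-9) = -72
Discriminant = 16 + 72 = 88

88


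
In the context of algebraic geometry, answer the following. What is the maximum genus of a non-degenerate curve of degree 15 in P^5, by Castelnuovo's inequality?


Castelnuovo's bound: write d - 1 = m(r-1) + epsilon with 0 <= epsilon < r-1.
d - 1 = 15 - 1 = 14
r - 1 = 5 - 1 = 4
14 = 3*4 + 2, so m = 3, epsilon = 2
pi(d, r) = m(m-1)(r-1)/2 + m*epsilon
= 3*2*4/2 + 3*2
= 24/2 + 6
= 12 + 6 = 18

18


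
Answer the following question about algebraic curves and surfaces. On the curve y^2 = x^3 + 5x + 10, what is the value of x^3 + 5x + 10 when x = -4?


Compute x^3 + 5x + 10 at x = -4:
x^3 = (-4)^3 = -64
5*x = 5*(-4) = -20
Sum: -64 - 20 + 10 = -74

-74


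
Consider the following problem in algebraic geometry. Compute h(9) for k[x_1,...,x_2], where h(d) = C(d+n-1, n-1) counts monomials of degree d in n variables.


The Hilbert function for the polynomial ring in 2 variables is:
h(d) = C(d+n-1, n-1)
h(9) = C(9+2-1, 2-1) = C(10, 1)
= 10! / (1! * 9!)
= 10

10


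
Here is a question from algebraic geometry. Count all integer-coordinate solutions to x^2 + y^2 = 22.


Systematically check integer values of x where x^2 <= 22.
For each valid x, check if 22 - x^2 is a perfect square.
Total integer solutions found: 0

0


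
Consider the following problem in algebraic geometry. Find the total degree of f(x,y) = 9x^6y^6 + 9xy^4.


Examine each term for its total degree (sum of exponents).
  Term '9x^6y^6' has total degree 6+6 = 12.
  Term '9xy^4' has total degree 1+4 = 5.
The maximum total degree among all terms is 12.

12


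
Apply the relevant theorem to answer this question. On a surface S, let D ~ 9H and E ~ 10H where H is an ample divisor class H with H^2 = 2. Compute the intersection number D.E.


Using bilinearity of the intersection pairing on a surface S:
(aH).(bH) = ab * (H.H)
We have H^2 = 2.
D.E = (9H).(10H) = 9*10*2
= 90*2
= 180

180


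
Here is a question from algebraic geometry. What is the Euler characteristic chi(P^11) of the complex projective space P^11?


The complex projective space P^11 has one cell in each even real dimension 0, 2, ..., 22.
The cohomology groups are H^{2k}(P^11) = Z for k = 0,...,11, and 0 otherwise.
Euler characteristic = sum of Betti numbers = 1 per even-dimensional cohomology group.
chi(P^11) = 11 + 1 = 12

12


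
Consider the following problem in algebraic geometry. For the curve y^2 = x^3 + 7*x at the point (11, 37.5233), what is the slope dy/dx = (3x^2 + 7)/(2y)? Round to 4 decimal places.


Using implicit differentiation of y^2 = x^3 + 7*x:
2y * dy/dx = 3x^2 + 7
dy/dx = (3x^2 + 7)/(2y)
Numerator: 3*11^2 + 7 = 370
Denominator: 2*37.5233 = 75.0466
dy/dx = 370/75.0466 = 4.9303

4.9303


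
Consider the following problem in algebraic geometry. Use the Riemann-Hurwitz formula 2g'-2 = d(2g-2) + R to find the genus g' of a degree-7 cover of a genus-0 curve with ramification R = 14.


Riemann-Hurwitz formula: 2g' - 2 = d(2g - 2) + R
Given: d = 7, g = 0, R = 14
2g' - 2 = 7*(2*0 - 2) + 14
2g' - 2 = 7*(-2) + 14
2g' - 2 = -14 + 14 = 0
2g' = 2
g' = 1

1


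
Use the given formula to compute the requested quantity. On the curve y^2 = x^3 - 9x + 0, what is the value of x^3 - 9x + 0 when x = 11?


Compute x^3 - 9x + 0 at x = 11:
x^3 = 11^3 = 1331
(-9)*x = (-9)*11 = -99
Sum: 1331 - 99 + 0 = 1232

1232


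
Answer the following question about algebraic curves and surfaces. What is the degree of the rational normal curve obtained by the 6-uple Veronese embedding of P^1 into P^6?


The rational normal curve in P^6 is the image of P^1 under the 6-uple Veronese.
A general hyperplane in P^6 pulls back to a degree-6 form on P^1, which has 6 zeros,
so the curve meets a general hyperplane in 6 points. Degree = 6.

6


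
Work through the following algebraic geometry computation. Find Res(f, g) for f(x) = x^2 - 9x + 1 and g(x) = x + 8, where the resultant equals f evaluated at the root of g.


For Res(f, x - c), we evaluate f at x = c.
f(-8) = (-8)^2 - 9*(-8) + 1
= 64 + 72 + 1
= 136 + 1 = 137
Res(f, g) = 137

137


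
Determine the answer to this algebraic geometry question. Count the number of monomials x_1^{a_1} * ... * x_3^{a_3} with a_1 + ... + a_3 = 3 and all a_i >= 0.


The number of degree-3 monomials in 3 variables is C(d+n-1, n-1).
= C(3+3-1, 3-1) = C(5, 2)
= 10

10


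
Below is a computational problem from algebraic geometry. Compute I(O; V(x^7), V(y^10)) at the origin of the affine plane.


The intersection multiplicity of V(x^a) and V(y^b) at the origin is:
I(O; V(x^7), V(y^10)) = dim_k(k[x,y]/(x^7, y^10))
A basis for k[x,y]/(x^7, y^10) is the set of monomials x^i * y^j
where 0 <= i < 7 and 0 <= j < 10.
The number of such monomials is 7 * 10 = 70

70


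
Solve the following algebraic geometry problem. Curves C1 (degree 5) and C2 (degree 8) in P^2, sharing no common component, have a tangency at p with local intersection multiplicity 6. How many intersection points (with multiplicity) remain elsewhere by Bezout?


By Bezout's theorem, the total intersection number is d1 * d2.
Total = 5 * 8 = 40
Intersection multiplicity at p = 6
Remaining intersections = 40 - 6 = 34

34


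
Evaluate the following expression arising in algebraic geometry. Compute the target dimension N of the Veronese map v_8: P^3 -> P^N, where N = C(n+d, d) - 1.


The Veronese embedding v_d: P^n -> P^N maps each point to all
degree-d monomials in n+1 homogeneous coordinates.
N = C(n+d, d) - 1
N = C(3+8, 8) - 1
N = C(11, 8) - 1
C(11, 8) = 165
N = 165 - 1 = 164

164


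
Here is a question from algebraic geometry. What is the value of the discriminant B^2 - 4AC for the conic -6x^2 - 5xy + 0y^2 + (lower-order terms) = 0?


The discriminant of a conic Ax^2 + Bxy + Cy^2 + ... = 0 is B^2 - 4AC.
B^2 = (-5)^2 = 25
4AC = 4*(-6)*0 = 0
Discriminant = 25 + 0 = 25

25


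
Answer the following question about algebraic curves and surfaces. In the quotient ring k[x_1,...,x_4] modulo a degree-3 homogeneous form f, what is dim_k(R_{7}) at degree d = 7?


For R = k[x_1,...,x_n]/(f) with f homogeneous of degree e:
The Hilbert series is (1 - t^e)/(1 - t)^n.
So h(d) = C(d+n-1, n-1) - C(d-e+n-1, n-1) for d >= e.
With n=4, e=3, d=7:
C(7+4-1, 4-1) = C(10, 3) = 120
C(7-3+4-1, 4-1) = C(7, 3) = 35
h(7) = 120 - 35 = 85

85


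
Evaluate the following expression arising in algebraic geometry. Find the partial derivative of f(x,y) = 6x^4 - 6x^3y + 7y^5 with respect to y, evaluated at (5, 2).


df/dy = (-6)*x^3 + 5*7*y^4
At (5,2): (-6)*5^3 + 5*7*2^4
= -750 + 560
= -190

-190


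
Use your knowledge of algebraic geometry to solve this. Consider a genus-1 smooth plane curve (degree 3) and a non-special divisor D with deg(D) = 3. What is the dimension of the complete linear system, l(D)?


First, compute the genus of a smooth plane curve of degree 3:
g = (d-1)(d-2)/2 = (3-1)(3-2)/2 = 1
For a non-special divisor D (i.e., h^1(D) = 0), Riemann-Roch gives:
l(D) = deg(D) - g + 1
Since deg(D) = 3 >= 2g - 1 = 1, D is non-special.
l(D) = 3 - 1 + 1 = 3

3


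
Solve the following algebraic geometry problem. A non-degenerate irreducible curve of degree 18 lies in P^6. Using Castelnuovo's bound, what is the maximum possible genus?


Castelnuovo's bound: write d - 1 = m(r-1) + epsilon with 0 <= epsilon < r-1.
d - 1 = 18 - 1 = 17
r - 1 = 6 - 1 = 5
17 = 3*5 + 2, so m = 3, epsilon = 2
pi(d, r) = m(m-1)(r-1)/2 + m*epsilon
= 3*2*5/2 + 3*2
= 30/2 + 6
= 15 + 6 = 21

21


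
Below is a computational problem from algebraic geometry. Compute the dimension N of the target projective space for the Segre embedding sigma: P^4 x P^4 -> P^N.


The Segre embedding maps P^m x P^n into P^N via
all products of coordinates from each factor.
N = (m+1)(n+1) - 1
N = (4+1)(4+1) - 1
N = 5*5 - 1
N = 25 - 1 = 24

24


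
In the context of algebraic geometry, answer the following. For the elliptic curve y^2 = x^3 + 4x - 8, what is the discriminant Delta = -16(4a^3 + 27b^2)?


Compute each component:
4a^3 = 4*4^3 = 4*64 = 256
27b^2 = 27*(-8)^2 = 27*64 = 1728
4a^3 + 27b^2 = 256 + 1728 = 1984
Delta = -16*1984 = -31744

-31744


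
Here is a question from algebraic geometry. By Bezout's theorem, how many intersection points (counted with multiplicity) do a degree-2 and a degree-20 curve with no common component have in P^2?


Bezout's theorem states the intersection count equals the product of degrees.
Intersection count = 2 * 20 = 40

40


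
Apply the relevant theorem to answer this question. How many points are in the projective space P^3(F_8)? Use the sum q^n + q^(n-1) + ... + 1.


P^3(F_8) has (q^(n+1) - 1)/(q - 1) points.
= 8^3 + 8^2 + 8^1 + 8^0
= 512 + 64 + 8 + 1
= 585

585


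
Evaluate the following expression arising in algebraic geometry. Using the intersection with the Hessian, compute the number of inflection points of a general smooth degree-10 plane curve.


For a general smooth plane curve C of degree d, the inflection points are
the intersection of C with its Hessian curve, which has degree 3(d-2).
By Bezout, the total intersection number is d * 3(d-2) = 10 * 24 = 240.
For a general curve every flex is ordinary, so each contributes
multiplicity 1 to C·Hess(C), and the number of distinct inflection
points is 3d(d-2).
Inflection points = 3*10*(10-2) = 3*10*8 = 240

240


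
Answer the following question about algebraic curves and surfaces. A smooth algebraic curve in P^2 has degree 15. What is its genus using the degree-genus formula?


Using the genus formula for smooth plane curves:
g = (d-1)(d-2)/2
g = (15-1)(15-2)/2
g = 14*13/2
g = 182/2 = 91

91


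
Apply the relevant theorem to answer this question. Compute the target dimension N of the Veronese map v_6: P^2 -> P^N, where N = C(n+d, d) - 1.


The Veronese embedding v_d: P^n -> P^N maps each point to all
degree-d monomials in n+1 homogeneous coordinates.
N = C(n+d, d) - 1
N = C(2+6, 6) - 1
N = C(8, 6) - 1
C(8, 6) = 28
N = 28 - 1 = 27

27


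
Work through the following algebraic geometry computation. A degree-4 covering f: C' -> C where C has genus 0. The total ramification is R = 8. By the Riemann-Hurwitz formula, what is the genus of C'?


Riemann-Hurwitz formula: 2g' - 2 = d(2g - 2) + R
Given: d = 4, g = 0, R = 8
2g' - 2 = 4*(2*0 - 2) + 8
2g' - 2 = 4*(-2) + 8
2g' - 2 = -8 + 8 = 0
2g' = 2
g' = 1

1


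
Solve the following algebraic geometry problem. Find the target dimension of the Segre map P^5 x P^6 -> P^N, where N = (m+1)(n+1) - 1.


The Segre embedding maps P^m x P^n into P^N via
all products of coordinates from each factor.
N = (m+1)(n+1) - 1
N = (5+1)(6+1) - 1
N = 6*7 - 1
N = 42 - 1 = 41

41


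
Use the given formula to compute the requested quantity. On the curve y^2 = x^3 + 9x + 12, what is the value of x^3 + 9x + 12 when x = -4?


Compute x^3 + 9x + 12 at x = -4:
x^3 = (-4)^3 = -64
9*x = 9*(-4) = -36
Sum: -64 - 36 + 12 = -88

-88


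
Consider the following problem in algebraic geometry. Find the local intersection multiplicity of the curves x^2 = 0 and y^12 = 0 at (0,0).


The intersection multiplicity of V(x^a) and V(y^b) at the origin is:
I(O; V(x^2), V(y^12)) = dim_k(k[x,y]/(x^2, y^12))
A basis for k[x,y]/(x^2, y^12) is the set of monomials x^i * y^j
where 0 <= i < 2 and 0 <= j < 12.
The number of such monomials is 2 * 12 = 24

24


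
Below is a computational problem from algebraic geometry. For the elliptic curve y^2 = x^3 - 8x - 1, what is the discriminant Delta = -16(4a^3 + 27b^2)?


Compute each component:
4a^3 = 4*(-8)^3 = 4*(-512) = -2048
27b^2 = 27*(-1)^2 = 27*1 = 27
4a^3 + 27b^2 = -2048 + 27 = -2021
Delta = -16*(-2021) = 32336

32336


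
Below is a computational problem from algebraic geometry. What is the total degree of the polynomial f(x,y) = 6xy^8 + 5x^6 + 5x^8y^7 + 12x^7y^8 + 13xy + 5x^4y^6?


Examine each term for its total degree (sum of exponents).
  Term '6xy^8' has total degree 1+8 = 9.
  Term '5x^6' has total degree 6+0 = 6.
  Term '5x^8y^7' has total degree 8+7 = 15.
  Term '12x^7y^8' has total degree 7+8 = 15.
  Term '13xy' has total degree 1+1 = 2.
  Term '5x^4y^6' has total degree 4+6 = 10.
The maximum total degree among all terms is 15.

15


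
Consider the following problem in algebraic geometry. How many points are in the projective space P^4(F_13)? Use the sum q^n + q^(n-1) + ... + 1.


P^4(F_13) has (q^(n+1) - 1)/(q - 1) points.
= 13^4 + 13^3 + 13^2 + 13^1 + 13^0
= 28561 + 2197 + 169 + 13 + 1
= 30941

30941


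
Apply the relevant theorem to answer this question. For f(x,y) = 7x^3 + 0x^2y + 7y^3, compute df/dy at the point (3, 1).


df/dy = 0*x^2 + 3*7*y^2
At (3,1): 0*3^2 + 3*7*1^2
= 0 + 21
= 21

21


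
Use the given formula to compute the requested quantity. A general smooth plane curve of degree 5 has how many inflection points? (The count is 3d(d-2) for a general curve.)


For a general smooth plane curve C of degree d, the inflection points are
the intersection of C with its Hessian curve, which has degree 3(d-2).
By Bezout, the total intersection number is d * 3(d-2) = 5 * 9 = 45.
For a general curve every flex is ordinary, so each contributes
multiplicity 1 to C·Hess(C), and the number of distinct inflection
points is 3d(d-2).
Inflection points = 3*5*(5-2) = 3*5*3 = 45

45


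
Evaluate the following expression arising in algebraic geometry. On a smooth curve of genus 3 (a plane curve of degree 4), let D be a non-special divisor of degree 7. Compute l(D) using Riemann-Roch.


First, compute the genus of a smooth plane curve of degree 4:
g = (d-1)(d-2)/2 = (4-1)(4-2)/2 = 3
For a non-special divisor D (i.e., h^1(D) = 0), Riemann-Roch gives:
l(D) = deg(D) - g + 1
Since deg(D) = 7 >= 2g - 1 = 5, D is non-special.
l(D) = 7 - 3 + 1 = 5

5


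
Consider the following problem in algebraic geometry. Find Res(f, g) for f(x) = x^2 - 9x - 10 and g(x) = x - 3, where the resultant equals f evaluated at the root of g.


For Res(f, x - c), we evaluate f at x = c.
f(3) = 3^2 - 9*3 - 10
= 9 - 27 - 10
= -18 - 10 = -28
Res(f, g) = -28

-28


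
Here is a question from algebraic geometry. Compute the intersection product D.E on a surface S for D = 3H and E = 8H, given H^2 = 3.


Using bilinearity of the intersection pairing on a surface S:
(aH).(bH) = ab * (H.H)
We have H^2 = 3.
D.E = (3H).(8H) = 3*8*3
= 24*3
= 72

72


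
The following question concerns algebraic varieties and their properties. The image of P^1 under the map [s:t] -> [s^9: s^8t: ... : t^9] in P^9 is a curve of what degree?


The rational normal curve in P^9 is the image of P^1 under the 9-uple Veronese.
A general hyperplane in P^9 pulls back to a degree-9 form on P^1, which has 9 zeros,
so the curve meets a general hyperplane in 9 points. Degree = 9.

9


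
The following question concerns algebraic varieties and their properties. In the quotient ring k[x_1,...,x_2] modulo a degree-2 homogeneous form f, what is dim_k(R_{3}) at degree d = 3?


For R = k[x_1,...,x_n]/(f) with f homogeneous of degree e:
The Hilbert series is (1 - t^e)/(1 - t)^n.
So h(d) = C(d+n-1, n-1) - C(d-e+n-1, n-1) for d >= e.
With n=2, e=2, d=3:
C(3+2-1, 2-1) = C(4, 1) = 4
C(3-2+2-1, 2-1) = C(2, 1) = 2
h(3) = 4 - 2 = 2

2


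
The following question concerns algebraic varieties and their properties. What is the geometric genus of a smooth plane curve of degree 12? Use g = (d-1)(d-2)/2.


Using the genus formula for smooth plane curves:
g = (d-1)(d-2)/2
g = (12-1)(12-2)/2
g = 11*10/2
g = 110/2 = 55

55


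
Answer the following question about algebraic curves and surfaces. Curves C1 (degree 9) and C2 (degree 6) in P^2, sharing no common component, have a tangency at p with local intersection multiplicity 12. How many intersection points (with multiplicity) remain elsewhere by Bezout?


By Bezout's theorem, the total intersection number is d1 * d2.
Total = 9 * 6 = 54
Intersection multiplicity at p = 12
Remaining intersections = 54 - 12 = 42

42


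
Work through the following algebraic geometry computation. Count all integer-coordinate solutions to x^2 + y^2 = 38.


Systematically check integer values of x where x^2 <= 38.
For each valid x, check if 38 - x^2 is a perfect square.
Total integer solutions found: 0

0


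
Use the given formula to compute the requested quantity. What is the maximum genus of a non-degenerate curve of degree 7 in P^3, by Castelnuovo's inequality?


Castelnuovo's bound: write d - 1 = m(r-1) + epsilon with 0 <= epsilon < r-1.
d - 1 = 7 - 1 = 6
r - 1 = 3 - 1 = 2
6 = 3*2 + 0, so m = 3, epsilon = 0
pi(d, r) = m(m-1)(r-1)/2 + m*epsilon
= 3*2*2/2 + 3*0
= 12/2 + 0
= 6 + 0 = 6

6


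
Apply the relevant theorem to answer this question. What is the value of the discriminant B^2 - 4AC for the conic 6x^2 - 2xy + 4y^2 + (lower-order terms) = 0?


The discriminant of a conic Ax^2 + Bxy + Cy^2 + ... = 0 is B^2 - 4AC.
B^2 = (-2)^2 = 4
4AC = 4*6*4 = 96
Discriminant = 4 - 96 = -92

-92


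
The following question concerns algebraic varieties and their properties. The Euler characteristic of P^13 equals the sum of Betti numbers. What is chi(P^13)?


The complex projective space P^13 has one cell in each even real dimension 0, 2, ..., 26.
The cohomology groups are H^{2k}(P^13) = Z for k = 0,...,13, and 0 otherwise.
Euler characteristic = sum of Betti numbers = 1 per even-dimensional cohomology group.
chi(P^13) = 13 + 1 = 14

14


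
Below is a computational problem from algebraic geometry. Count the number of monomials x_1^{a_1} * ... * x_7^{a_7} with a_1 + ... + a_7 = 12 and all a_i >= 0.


The number of degree-12 monomials in 7 variables is C(d+n-1, n-1).
= C(12+7-1, 7-1) = C(18, 6)
= 18564

18564


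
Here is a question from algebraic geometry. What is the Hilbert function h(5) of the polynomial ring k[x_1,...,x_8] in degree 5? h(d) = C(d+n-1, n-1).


The Hilbert function for the polynomial ring in 8 variables is:
h(d) = C(d+n-1, n-1)
h(5) = C(5+8-1, 8-1) = C(12, 7)
= 12! / (7! * 5!)
= 792

792


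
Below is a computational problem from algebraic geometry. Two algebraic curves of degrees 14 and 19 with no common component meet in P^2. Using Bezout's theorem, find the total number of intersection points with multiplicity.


Bezout's theorem states the intersection count equals the product of degrees.
Intersection count = 14 * 19 = 266

266


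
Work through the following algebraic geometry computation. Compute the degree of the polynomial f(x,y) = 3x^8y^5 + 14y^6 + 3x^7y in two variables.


Examine each term for its total degree (sum of exponents).
  Term '3x^8y^5' has total degree 8+5 = 13.
  Term '14y^6' has total degree 0+6 = 6.
  Term '3x^7y' has total degree 7+1 = 8.
The maximum total degree among all terms is 13.

13


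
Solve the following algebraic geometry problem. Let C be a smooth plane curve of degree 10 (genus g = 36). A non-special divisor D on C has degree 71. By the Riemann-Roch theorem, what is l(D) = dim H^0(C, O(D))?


First, compute the genus of a smooth plane curve of degree 10:
g = (d-1)(d-2)/2 = (10-1)(10-2)/2 = 36
For a non-special divisor D (i.e., h^1(D) = 0), Riemann-Roch gives:
l(D) = deg(D) - g + 1
Since deg(D) = 71 >= 2g - 1 = 71, D is non-special.
l(D) = 71 - 36 + 1 = 36

36


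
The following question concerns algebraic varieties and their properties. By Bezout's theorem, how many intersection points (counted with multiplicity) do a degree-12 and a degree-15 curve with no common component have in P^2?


Bezout's theorem states the intersection count equals the product of degrees.
Intersection count = 12 * 15 = 180

180


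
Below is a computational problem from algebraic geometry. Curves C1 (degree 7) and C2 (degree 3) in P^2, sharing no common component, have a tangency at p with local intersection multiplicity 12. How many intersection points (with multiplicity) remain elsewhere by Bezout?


By Bezout's theorem, the total intersection number is d1 * d2.
Total = 7 * 3 = 21
Intersection multiplicity at p = 12
Remaining intersections = 21 - 12 = 9

9


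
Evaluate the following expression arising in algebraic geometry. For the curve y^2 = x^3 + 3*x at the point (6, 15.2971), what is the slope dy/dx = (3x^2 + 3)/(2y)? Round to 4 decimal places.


Using implicit differentiation of y^2 = x^3 + 3*x:
2y * dy/dx = 3x^2 + 3
dy/dx = (3x^2 + 3)/(2y)
Numerator: 3*6^2 + 3 = 111
Denominator: 2*15.2971 = 30.5942
dy/dx = 111/30.5942 = 3.6281

3.6281


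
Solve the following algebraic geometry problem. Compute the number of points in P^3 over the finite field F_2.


P^3(F_2) has (q^(n+1) - 1)/(q - 1) points.
= 2^3 + 2^2 + 2^1 + 2^0
= 8 + 4 + 2 + 1
= 15

15


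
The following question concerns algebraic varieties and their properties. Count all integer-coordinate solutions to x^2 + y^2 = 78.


Systematically check integer values of x where x^2 <= 78.
For each valid x, check if 78 - x^2 is a perfect square.
Total integer solutions found: 0

0


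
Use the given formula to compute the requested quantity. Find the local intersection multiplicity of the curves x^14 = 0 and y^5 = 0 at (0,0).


The intersection multiplicity of V(x^a) and V(y^b) at the origin is:
I(O; V(x^14), V(y^5)) = dim_k(k[x,y]/(x^14, y^5))
A basis for k[x,y]/(x^14, y^5) is the set of monomials x^i * y^j
where 0 <= i < 14 and 0 <= j < 5.
The number of such monomials is 14 * 5 = 70

70


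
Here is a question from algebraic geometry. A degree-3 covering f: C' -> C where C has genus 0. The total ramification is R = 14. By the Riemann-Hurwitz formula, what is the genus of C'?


Riemann-Hurwitz formula: 2g' - 2 = d(2g - 2) + R
Given: d = 3, g = 0, R = 14
2g' - 2 = 3*(2*0 - 2) + 14
2g' - 2 = 3*(-2) + 14
2g' - 2 = -6 + 14 = 8
2g' = 10
g' = 5

5


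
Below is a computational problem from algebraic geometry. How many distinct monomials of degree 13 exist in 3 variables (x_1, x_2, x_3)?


The number of degree-13 monomials in 3 variables is C(d+n-1, n-1).
= C(13+3-1, 3-1) = C(15, 2)
= 105

105


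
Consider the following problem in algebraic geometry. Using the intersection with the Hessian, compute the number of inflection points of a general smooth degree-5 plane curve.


For a general smooth plane curve C of degree d, the inflection points are
the intersection of C with its Hessian curve, which has degree 3(d-2).
By Bezout, the total intersection number is d * 3(d-2) = 5 * 9 = 45.
For a general curve every flex is ordinary, so each contributes
multiplicity 1 to C·Hess(C), and the number of distinct inflection
points is 3d(d-2).
Inflection points = 3*5*(5-2) = 3*5*3 = 45

45


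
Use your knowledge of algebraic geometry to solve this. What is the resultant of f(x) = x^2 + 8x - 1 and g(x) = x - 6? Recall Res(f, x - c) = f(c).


For Res(f, x - c), we evaluate f at x = c.
f(6) = 6^2 + 8*6 - 1
= 36 + 48 - 1
= 84 - 1 = 83
Res(f, g) = 83

83


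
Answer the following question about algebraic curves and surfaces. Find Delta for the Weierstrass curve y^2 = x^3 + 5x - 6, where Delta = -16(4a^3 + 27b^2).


Compute each component:
4a^3 = 4*5^3 = 4*125 = 500
27b^2 = 27*(-6)^2 = 27*36 = 972
4a^3 + 27b^2 = 500 + 972 = 1472
Delta = -16*1472 = -23552

-23552


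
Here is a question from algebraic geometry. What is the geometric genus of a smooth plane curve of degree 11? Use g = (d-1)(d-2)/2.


Using the genus formula for smooth plane curves:
g = (d-1)(d-2)/2
g = (11-1)(11-2)/2
g = 10*9/2
g = 90/2 = 45

45


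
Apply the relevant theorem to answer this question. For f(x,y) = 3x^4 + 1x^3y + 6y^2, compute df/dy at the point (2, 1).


df/dy = 1*x^3 + 2*6*y^1
At (2,1): 1*2^3 + 2*6*1^1
= 8 + 12
= 20

20


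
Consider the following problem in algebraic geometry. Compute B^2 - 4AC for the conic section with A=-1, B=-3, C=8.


The discriminant of a conic Ax^2 + Bxy + Cy^2 + ... = 0 is B^2 - 4AC.
B^2 = (-3)^2 = 9
4AC = 4*(-1)*8 = -32
Discriminant = 9 + 32 = 41

41


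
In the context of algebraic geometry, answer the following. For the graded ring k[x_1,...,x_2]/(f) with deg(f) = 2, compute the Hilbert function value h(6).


For R = k[x_1,...,x_n]/(f) with f homogeneous of degree e:
The Hilbert series is (1 - t^e)/(1 - t)^n.
So h(d) = C(d+n-1, n-1) - C(d-e+n-1, n-1) for d >= e.
With n=2, e=2, d=6:
C(6+2-1, 2-1) = C(7, 1) = 7
C(6-2+2-1, 2-1) = C(5, 1) = 5
h(6) = 7 - 5 = 2

2


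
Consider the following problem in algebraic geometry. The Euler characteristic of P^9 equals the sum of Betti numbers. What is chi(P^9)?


The complex projective space P^9 has one cell in each even real dimension 0, 2, ..., 18.
The cohomology groups are H^{2k}(P^9) = Z for k = 0,...,9, and 0 otherwise.
Euler characteristic = sum of Betti numbers = 1 per even-dimensional cohomology group.
chi(P^9) = 9 + 1 = 10

10


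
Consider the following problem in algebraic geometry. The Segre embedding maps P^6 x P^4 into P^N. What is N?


The Segre embedding maps P^m x P^n into P^N via
all products of coordinates from each factor.
N = (m+1)(n+1) - 1
N = (6+1)(4+1) - 1
N = 7*5 - 1
N = 35 - 1 = 34

34


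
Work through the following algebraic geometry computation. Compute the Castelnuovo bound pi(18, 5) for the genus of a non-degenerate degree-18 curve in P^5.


Castelnuovo's bound: write d - 1 = m(r-1) + epsilon with 0 <= epsilon < r-1.
d - 1 = 18 - 1 = 17
r - 1 = 5 - 1 = 4
17 = 4*4 + 1, so m = 4, epsilon = 1
pi(d, r) = m(m-1)(r-1)/2 + m*epsilon
= 4*3*4/2 + 4*1
= 48/2 + 4
= 24 + 4 = 28

28


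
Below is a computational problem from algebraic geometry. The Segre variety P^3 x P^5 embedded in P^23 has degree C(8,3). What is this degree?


The degree of the Segre variety P^3 x P^5 is C(m+n, m).
= C(8, 3)
= 56

56


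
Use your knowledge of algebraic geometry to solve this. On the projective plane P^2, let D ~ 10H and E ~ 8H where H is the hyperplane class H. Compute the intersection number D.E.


Using bilinearity of the intersection pairing on the projective plane P^2:
(aH).(bH) = ab * (H.H)
We have H^2 = 1 (Bezout).
D.E = (10H).(8H) = 10*8*1
= 80*1
= 80

80


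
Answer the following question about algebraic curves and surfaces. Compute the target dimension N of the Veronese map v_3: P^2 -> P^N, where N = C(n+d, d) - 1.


The Veronese embedding v_d: P^n -> P^N maps each point to all
degree-d monomials in n+1 homogeneous coordinates.
N = C(n+d, d) - 1
N = C(2+3, 3) - 1
N = C(5, 3) - 1
C(5, 3) = 10
N = 10 - 1 = 9

9


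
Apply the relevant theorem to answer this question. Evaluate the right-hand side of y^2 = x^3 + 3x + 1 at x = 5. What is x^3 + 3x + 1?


Compute x^3 + 3x + 1 at x = 5:
x^3 = 5^3 = 125
3*x = 3*5 = 15
Sum: 125 + 15 + 1 = 141

141


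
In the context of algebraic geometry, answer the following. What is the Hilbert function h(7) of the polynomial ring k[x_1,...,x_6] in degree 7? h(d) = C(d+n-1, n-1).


The Hilbert function for the polynomial ring in 6 variables is:
h(d) = C(d+n-1, n-1)
h(7) = C(7+6-1, 6-1) = C(12, 5)
= 12! / (5! * 7!)
= 792

792


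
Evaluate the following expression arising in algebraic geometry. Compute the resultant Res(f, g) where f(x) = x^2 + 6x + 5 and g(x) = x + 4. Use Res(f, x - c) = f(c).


For Res(f, x - c), we evaluate f at x = c.
f(-4) = (-4)^2 + 6*(-4) + 5
= 16 - 24 + 5
= -8 + 5 = -3
Res(f, g) = -3

-3


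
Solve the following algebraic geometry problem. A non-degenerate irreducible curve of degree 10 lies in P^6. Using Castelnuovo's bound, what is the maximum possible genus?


Castelnuovo's bound: write d - 1 = m(r-1) + epsilon with 0 <= epsilon < r-1.
d - 1 = 10 - 1 = 9
r - 1 = 6 - 1 = 5
9 = 1*5 + 4, so m = 1, epsilon = 4
pi(d, r) = m(m-1)(r-1)/2 + m*epsilon
= 1*0*5/2 + 1*4
= 0/2 + 4
= 0 + 4 = 4

4


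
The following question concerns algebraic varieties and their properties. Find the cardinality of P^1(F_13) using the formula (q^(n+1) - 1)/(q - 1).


P^1(F_13) has (q^(n+1) - 1)/(q - 1) points.
= 13^1 + 13^0
= 13 + 1
= 14

14


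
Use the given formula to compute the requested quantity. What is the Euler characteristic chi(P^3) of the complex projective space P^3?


The complex projective space P^3 has one cell in each even real dimension 0, 2, ..., 6.
The cohomology groups are H^{2k}(P^3) = Z for k = 0,...,3, and 0 otherwise.
Euler characteristic = sum of Betti numbers = 1 per even-dimensional cohomology group.
chi(P^3) = 3 + 1 = 4

4


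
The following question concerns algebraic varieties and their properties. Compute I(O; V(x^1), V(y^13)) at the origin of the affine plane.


The intersection multiplicity of V(x^a) and V(y^b) at the origin is:
I(O; V(x^1), V(y^13)) = dim_k(k[x,y]/(x^1, y^13))
A basis for k[x,y]/(x^1, y^13) is the set of monomials x^i * y^j
where 0 <= i < 1 and 0 <= j < 13.
The number of such monomials is 1 * 13 = 13

13


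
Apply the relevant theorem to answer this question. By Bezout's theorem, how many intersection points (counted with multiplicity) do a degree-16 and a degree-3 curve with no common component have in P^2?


Bezout's theorem states the intersection count equals the product of degrees.
Intersection count = 16 * 3 = 48

48


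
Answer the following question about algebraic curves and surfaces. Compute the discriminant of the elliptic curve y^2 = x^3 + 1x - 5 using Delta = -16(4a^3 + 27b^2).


Compute each component:
4a^3 = 4*1^3 = 4*1 = 4
27b^2 = 27*(-5)^2 = 27*25 = 675
4a^3 + 27b^2 = 4 + 675 = 679
Delta = -16*679 = -10864

-10864


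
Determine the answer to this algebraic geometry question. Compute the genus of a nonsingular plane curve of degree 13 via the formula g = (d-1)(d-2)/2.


Using the genus formula for smooth plane curves:
g = (d-1)(d-2)/2
g = (13-1)(13-2)/2
g = 12*11/2
g = 132/2 = 66

66


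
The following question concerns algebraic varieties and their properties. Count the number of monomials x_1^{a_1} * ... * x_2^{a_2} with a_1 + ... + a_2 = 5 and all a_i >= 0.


The number of degree-5 monomials in 2 variables is C(d+n-1, n-1).
= C(5+2-1, 2-1) = C(6, 1)
= 6

6


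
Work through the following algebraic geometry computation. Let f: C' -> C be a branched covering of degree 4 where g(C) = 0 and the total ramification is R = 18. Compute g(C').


Riemann-Hurwitz formula: 2g' - 2 = d(2g - 2) + R
Given: d = 4, g = 0, R = 18
2g' - 2 = 4*(2*0 - 2) + 18
2g' - 2 = 4*(-2) + 18
2g' - 2 = -8 + 18 = 10
2g' = 12
g' = 6

6


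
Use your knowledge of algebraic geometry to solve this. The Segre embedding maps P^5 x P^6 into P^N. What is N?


The Segre embedding maps P^m x P^n into P^N via
all products of coordinates from each factor.
N = (m+1)(n+1) - 1
N = (5+1)(6+1) - 1
N = 6*7 - 1
N = 42 - 1 = 41

41


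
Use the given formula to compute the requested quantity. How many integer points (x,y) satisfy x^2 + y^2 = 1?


Systematically check integer values of x where x^2 <= 1.
For each valid x, check if 1 - x^2 is a perfect square.
x=0: 1 - 0 = 1, sqrt = 1 (valid)
x=1: 1 - 1 = 0, sqrt = 0 (valid)
Total integer solutions found: 4

4


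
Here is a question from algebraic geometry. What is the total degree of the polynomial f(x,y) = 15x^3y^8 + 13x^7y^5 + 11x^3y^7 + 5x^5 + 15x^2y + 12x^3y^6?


Examine each term for its total degree (sum of exponents).
  Term '15x^3y^8' has total degree 3+8 = 11.
  Term '13x^7y^5' has total degree 7+5 = 12.
  Term '11x^3y^7' has total degree 3+7 = 10.
  Term '5x^5' has total degree 5+0 = 5.
  Term '15x^2y' has total degree 2+1 = 3.
  Term '12x^3y^6' has total degree 3+6 = 9.
The maximum total degree among all terms is 12.

12


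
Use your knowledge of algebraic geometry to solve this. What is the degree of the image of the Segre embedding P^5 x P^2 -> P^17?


The degree of the Segre variety P^5 x P^2 is C(m+n, m).
= C(7, 5)
= 21

21


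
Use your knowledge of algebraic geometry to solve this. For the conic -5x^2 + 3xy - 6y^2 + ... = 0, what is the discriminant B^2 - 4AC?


The discriminant of a conic Ax^2 + Bxy + Cy^2 + ... = 0 is B^2 - 4AC.
B^2 = 3^2 = 9
4AC = 4*(-5)*(-6) = 120
Discriminant = 9 - 120 = -111

-111


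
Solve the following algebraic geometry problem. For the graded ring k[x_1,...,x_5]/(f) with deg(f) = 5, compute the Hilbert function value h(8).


For R = k[x_1,...,x_n]/(f) with f homogeneous of degree e:
The Hilbert series is (1 - t^e)/(1 - t)^n.
So h(d) = C(d+n-1, n-1) - C(d-e+n-1, n-1) for d >= e.
With n=5, e=5, d=8:
C(8+5-1, 5-1) = C(12, 4) = 495
C(8-5+5-1, 5-1) = C(7, 4) = 35
h(8) = 495 - 35 = 460

460


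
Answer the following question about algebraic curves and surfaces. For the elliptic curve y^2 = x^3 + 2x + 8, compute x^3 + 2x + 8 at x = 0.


Compute x^3 + 2x + 8 at x = 0:
x^3 = 0^3 = 0
2*x = 2*0 = 0
Sum: 0 + 0 + 8 = 8

8


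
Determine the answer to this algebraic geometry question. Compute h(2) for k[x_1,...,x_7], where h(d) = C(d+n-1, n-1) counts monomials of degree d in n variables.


The Hilbert function for the polynomial ring in 7 variables is:
h(d) = C(d+n-1, n-1)
h(2) = C(2+7-1, 7-1) = C(8, 6)
= 8! / (6! * 2!)
= 28

28


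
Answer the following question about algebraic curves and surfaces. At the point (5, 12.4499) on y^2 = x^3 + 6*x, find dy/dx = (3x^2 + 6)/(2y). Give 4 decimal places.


Using implicit differentiation of y^2 = x^3 + 6*x:
2y * dy/dx = 3x^2 + 6
dy/dx = (3x^2 + 6)/(2y)
Numerator: 3*5^2 + 6 = 81
Denominator: 2*12.4499 = 24.8998
dy/dx = 81/24.8998 = 3.2530

3.2530


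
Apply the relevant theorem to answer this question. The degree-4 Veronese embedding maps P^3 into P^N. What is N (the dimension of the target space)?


The Veronese embedding v_d: P^n -> P^N maps each point to all
degree-d monomials in n+1 homogeneous coordinates.
N = C(n+d, d) - 1
N = C(3+4, 4) - 1
N = C(7, 4) - 1
C(7, 4) = 35
N = 35 - 1 = 34

34


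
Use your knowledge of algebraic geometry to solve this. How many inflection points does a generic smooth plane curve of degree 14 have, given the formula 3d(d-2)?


For a general smooth plane curve C of degree d, the inflection points are
the intersection of C with its Hessian curve, which has degree 3(d-2).
By Bezout, the total intersection number is d * 3(d-2) = 14 * 36 = 504.
For a general curve every flex is ordinary, so each contributes
multiplicity 1 to C·Hess(C), and the number of distinct inflection
points is 3d(d-2).
Inflection points = 3*14*(14-2) = 3*14*12 = 504

504


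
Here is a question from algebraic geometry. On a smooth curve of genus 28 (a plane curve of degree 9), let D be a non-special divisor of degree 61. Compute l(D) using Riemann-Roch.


First, compute the genus of a smooth plane curve of degree 9:
g = (d-1)(d-2)/2 = (9-1)(9-2)/2 = 28
For a non-special divisor D (i.e., h^1(D) = 0), Riemann-Roch gives:
l(D) = deg(D) - g + 1
Since deg(D) = 61 >= 2g - 1 = 55, D is non-special.
l(D) = 61 - 28 + 1 = 34

34


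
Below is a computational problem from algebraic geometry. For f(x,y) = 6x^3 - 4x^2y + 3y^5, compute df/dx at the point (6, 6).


df/dx = 3*6*x^2 + 2*(-4)*x^1*y
At (6,6): 3*6*6^2 + 2*(-4)*6^1*6
= 648 - 288
= 360

360


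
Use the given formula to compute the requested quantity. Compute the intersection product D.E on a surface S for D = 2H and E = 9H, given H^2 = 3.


Using bilinearity of the intersection pairing on a surface S:
(aH).(bH) = ab * (H.H)
We have H^2 = 3.
D.E = (2H).(9H) = 2*9*3
= 18*3
= 54

54


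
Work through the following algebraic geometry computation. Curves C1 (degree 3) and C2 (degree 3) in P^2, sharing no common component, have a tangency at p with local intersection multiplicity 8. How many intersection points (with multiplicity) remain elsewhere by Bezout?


By Bezout's theorem, the total intersection number is d1 * d2.
Total = 3 * 3 = 9
Intersection multiplicity at p = 8
Remaining intersections = 9 - 8 = 1

1


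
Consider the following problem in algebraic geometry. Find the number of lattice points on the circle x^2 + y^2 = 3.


Systematically check integer values of x where x^2 <= 3.
For each valid x, check if 3 - x^2 is a perfect square.
Total integer solutions found: 0

0


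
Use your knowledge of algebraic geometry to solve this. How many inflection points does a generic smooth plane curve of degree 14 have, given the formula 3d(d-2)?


For a general smooth plane curve C of degree d, the inflection points are
the intersection of C with its Hessian curve, which has degree 3(d-2).
By Bezout, the total intersection number is d * 3(d-2) = 14 * 36 = 504.
For a general curve every flex is ordinary, so each contributes
multiplicity 1 to C·Hess(C), and the number of distinct inflection
points is 3d(d-2).
Inflection points = 3*14*(14-2) = 3*14*12 = 504

504


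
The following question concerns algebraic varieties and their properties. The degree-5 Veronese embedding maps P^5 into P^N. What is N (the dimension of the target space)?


The Veronese embedding v_d: P^n -> P^N maps each point to all
degree-d monomials in n+1 homogeneous coordinates.
N = C(n+d, d) - 1
N = C(5+5, 5) - 1
N = C(10, 5) - 1
C(10, 5) = 252
N = 252 - 1 = 251

251


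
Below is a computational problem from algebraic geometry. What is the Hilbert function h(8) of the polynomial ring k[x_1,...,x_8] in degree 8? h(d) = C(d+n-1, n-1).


The Hilbert function for the polynomial ring in 8 variables is:
h(d) = C(d+n-1, n-1)
h(8) = C(8+8-1, 8-1) = C(15, 7)
= 15! / (7! * 8!)
= 6435

6435


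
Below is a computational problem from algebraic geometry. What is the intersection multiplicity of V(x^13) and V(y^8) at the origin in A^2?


The intersection multiplicity of V(x^a) and V(y^b) at the origin is:
I(O; V(x^13), V(y^8)) = dim_k(k[x,y]/(x^13, y^8))
A basis for k[x,y]/(x^13, y^8) is the set of monomials x^i * y^j
where 0 <= i < 13 and 0 <= j < 8.
The number of such monomials is 13 * 8 = 104

104


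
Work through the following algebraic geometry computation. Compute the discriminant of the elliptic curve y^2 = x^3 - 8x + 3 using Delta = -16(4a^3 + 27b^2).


Compute each component:
4a^3 = 4*(-8)^3 = 4*(-512) = -2048
27b^2 = 27*3^2 = 27*9 = 243
4a^3 + 27b^2 = -2048 + 243 = -1805
Delta = -16*(-1805) = 28880

28880
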